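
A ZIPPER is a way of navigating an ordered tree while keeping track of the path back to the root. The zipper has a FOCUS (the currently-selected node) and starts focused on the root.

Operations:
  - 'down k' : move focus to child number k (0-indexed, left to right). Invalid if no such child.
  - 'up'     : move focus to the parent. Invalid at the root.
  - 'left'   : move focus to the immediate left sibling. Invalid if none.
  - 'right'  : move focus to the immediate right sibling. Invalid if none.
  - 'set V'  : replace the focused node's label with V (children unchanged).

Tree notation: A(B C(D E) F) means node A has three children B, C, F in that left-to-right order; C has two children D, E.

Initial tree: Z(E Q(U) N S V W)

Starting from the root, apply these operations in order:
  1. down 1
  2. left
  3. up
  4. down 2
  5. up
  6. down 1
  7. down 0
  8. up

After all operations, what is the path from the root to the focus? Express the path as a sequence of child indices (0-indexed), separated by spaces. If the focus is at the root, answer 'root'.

Answer: 1

Derivation:
Step 1 (down 1): focus=Q path=1 depth=1 children=['U'] left=['E'] right=['N', 'S', 'V', 'W'] parent=Z
Step 2 (left): focus=E path=0 depth=1 children=[] left=[] right=['Q', 'N', 'S', 'V', 'W'] parent=Z
Step 3 (up): focus=Z path=root depth=0 children=['E', 'Q', 'N', 'S', 'V', 'W'] (at root)
Step 4 (down 2): focus=N path=2 depth=1 children=[] left=['E', 'Q'] right=['S', 'V', 'W'] parent=Z
Step 5 (up): focus=Z path=root depth=0 children=['E', 'Q', 'N', 'S', 'V', 'W'] (at root)
Step 6 (down 1): focus=Q path=1 depth=1 children=['U'] left=['E'] right=['N', 'S', 'V', 'W'] parent=Z
Step 7 (down 0): focus=U path=1/0 depth=2 children=[] left=[] right=[] parent=Q
Step 8 (up): focus=Q path=1 depth=1 children=['U'] left=['E'] right=['N', 'S', 'V', 'W'] parent=Z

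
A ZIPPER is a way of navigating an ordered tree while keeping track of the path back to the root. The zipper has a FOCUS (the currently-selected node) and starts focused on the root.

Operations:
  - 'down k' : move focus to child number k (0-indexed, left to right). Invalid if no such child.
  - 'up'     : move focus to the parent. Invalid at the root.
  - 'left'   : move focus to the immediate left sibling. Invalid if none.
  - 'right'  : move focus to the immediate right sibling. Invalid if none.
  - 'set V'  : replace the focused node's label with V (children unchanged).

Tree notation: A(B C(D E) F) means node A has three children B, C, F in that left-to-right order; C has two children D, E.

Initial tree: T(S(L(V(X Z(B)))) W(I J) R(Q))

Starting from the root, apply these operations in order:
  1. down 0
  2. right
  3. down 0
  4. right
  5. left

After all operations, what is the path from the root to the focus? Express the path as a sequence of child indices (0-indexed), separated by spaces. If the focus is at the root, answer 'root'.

Step 1 (down 0): focus=S path=0 depth=1 children=['L'] left=[] right=['W', 'R'] parent=T
Step 2 (right): focus=W path=1 depth=1 children=['I', 'J'] left=['S'] right=['R'] parent=T
Step 3 (down 0): focus=I path=1/0 depth=2 children=[] left=[] right=['J'] parent=W
Step 4 (right): focus=J path=1/1 depth=2 children=[] left=['I'] right=[] parent=W
Step 5 (left): focus=I path=1/0 depth=2 children=[] left=[] right=['J'] parent=W

Answer: 1 0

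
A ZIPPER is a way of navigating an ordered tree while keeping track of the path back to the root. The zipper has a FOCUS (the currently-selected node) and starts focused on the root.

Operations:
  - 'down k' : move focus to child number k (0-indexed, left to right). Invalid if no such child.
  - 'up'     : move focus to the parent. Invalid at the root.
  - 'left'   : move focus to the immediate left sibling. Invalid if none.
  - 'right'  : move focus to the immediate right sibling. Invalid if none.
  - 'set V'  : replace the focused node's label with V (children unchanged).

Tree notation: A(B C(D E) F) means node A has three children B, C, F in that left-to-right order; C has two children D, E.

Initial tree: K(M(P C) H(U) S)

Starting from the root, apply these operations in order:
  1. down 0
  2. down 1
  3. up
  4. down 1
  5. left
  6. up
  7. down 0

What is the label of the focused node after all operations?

Step 1 (down 0): focus=M path=0 depth=1 children=['P', 'C'] left=[] right=['H', 'S'] parent=K
Step 2 (down 1): focus=C path=0/1 depth=2 children=[] left=['P'] right=[] parent=M
Step 3 (up): focus=M path=0 depth=1 children=['P', 'C'] left=[] right=['H', 'S'] parent=K
Step 4 (down 1): focus=C path=0/1 depth=2 children=[] left=['P'] right=[] parent=M
Step 5 (left): focus=P path=0/0 depth=2 children=[] left=[] right=['C'] parent=M
Step 6 (up): focus=M path=0 depth=1 children=['P', 'C'] left=[] right=['H', 'S'] parent=K
Step 7 (down 0): focus=P path=0/0 depth=2 children=[] left=[] right=['C'] parent=M

Answer: P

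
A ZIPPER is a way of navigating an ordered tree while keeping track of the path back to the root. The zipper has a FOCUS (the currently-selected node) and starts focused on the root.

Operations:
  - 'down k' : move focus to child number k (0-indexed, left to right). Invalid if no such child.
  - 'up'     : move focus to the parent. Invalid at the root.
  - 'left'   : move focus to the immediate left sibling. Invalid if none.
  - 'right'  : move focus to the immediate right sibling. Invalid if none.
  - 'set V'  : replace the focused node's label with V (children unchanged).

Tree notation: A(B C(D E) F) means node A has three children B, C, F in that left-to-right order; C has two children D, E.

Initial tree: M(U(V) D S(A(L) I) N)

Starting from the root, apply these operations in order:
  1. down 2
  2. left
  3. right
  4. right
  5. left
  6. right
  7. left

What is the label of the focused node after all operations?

Step 1 (down 2): focus=S path=2 depth=1 children=['A', 'I'] left=['U', 'D'] right=['N'] parent=M
Step 2 (left): focus=D path=1 depth=1 children=[] left=['U'] right=['S', 'N'] parent=M
Step 3 (right): focus=S path=2 depth=1 children=['A', 'I'] left=['U', 'D'] right=['N'] parent=M
Step 4 (right): focus=N path=3 depth=1 children=[] left=['U', 'D', 'S'] right=[] parent=M
Step 5 (left): focus=S path=2 depth=1 children=['A', 'I'] left=['U', 'D'] right=['N'] parent=M
Step 6 (right): focus=N path=3 depth=1 children=[] left=['U', 'D', 'S'] right=[] parent=M
Step 7 (left): focus=S path=2 depth=1 children=['A', 'I'] left=['U', 'D'] right=['N'] parent=M

Answer: S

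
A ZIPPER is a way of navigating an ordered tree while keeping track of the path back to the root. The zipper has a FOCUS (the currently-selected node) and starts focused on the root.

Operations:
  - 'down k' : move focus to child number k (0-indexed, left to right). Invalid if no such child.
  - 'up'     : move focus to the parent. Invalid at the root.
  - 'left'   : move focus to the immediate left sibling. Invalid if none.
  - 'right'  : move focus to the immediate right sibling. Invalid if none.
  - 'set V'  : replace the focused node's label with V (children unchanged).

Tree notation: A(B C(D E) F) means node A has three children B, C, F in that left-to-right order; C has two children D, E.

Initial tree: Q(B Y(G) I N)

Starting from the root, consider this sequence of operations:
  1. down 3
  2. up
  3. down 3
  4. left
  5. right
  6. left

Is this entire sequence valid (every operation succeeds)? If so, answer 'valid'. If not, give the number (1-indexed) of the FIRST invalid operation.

Answer: valid

Derivation:
Step 1 (down 3): focus=N path=3 depth=1 children=[] left=['B', 'Y', 'I'] right=[] parent=Q
Step 2 (up): focus=Q path=root depth=0 children=['B', 'Y', 'I', 'N'] (at root)
Step 3 (down 3): focus=N path=3 depth=1 children=[] left=['B', 'Y', 'I'] right=[] parent=Q
Step 4 (left): focus=I path=2 depth=1 children=[] left=['B', 'Y'] right=['N'] parent=Q
Step 5 (right): focus=N path=3 depth=1 children=[] left=['B', 'Y', 'I'] right=[] parent=Q
Step 6 (left): focus=I path=2 depth=1 children=[] left=['B', 'Y'] right=['N'] parent=Q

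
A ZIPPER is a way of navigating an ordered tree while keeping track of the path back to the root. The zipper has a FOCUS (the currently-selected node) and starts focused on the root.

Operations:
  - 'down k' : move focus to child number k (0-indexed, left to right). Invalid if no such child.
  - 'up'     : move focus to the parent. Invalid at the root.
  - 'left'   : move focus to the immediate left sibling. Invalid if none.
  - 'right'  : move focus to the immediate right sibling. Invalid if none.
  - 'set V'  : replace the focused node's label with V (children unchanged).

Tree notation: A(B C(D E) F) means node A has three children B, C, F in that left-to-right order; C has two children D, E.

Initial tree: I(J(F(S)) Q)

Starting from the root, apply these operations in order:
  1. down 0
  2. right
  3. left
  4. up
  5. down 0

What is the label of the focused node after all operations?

Answer: J

Derivation:
Step 1 (down 0): focus=J path=0 depth=1 children=['F'] left=[] right=['Q'] parent=I
Step 2 (right): focus=Q path=1 depth=1 children=[] left=['J'] right=[] parent=I
Step 3 (left): focus=J path=0 depth=1 children=['F'] left=[] right=['Q'] parent=I
Step 4 (up): focus=I path=root depth=0 children=['J', 'Q'] (at root)
Step 5 (down 0): focus=J path=0 depth=1 children=['F'] left=[] right=['Q'] parent=I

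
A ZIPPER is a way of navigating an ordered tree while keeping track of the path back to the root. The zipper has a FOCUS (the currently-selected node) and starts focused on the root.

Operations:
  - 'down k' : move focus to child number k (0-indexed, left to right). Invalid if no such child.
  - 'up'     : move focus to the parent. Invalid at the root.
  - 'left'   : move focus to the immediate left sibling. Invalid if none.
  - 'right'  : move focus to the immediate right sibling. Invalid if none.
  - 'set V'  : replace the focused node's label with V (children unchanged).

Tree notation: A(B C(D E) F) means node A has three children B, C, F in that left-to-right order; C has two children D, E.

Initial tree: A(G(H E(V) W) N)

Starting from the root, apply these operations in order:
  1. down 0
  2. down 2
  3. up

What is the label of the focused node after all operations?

Answer: G

Derivation:
Step 1 (down 0): focus=G path=0 depth=1 children=['H', 'E', 'W'] left=[] right=['N'] parent=A
Step 2 (down 2): focus=W path=0/2 depth=2 children=[] left=['H', 'E'] right=[] parent=G
Step 3 (up): focus=G path=0 depth=1 children=['H', 'E', 'W'] left=[] right=['N'] parent=A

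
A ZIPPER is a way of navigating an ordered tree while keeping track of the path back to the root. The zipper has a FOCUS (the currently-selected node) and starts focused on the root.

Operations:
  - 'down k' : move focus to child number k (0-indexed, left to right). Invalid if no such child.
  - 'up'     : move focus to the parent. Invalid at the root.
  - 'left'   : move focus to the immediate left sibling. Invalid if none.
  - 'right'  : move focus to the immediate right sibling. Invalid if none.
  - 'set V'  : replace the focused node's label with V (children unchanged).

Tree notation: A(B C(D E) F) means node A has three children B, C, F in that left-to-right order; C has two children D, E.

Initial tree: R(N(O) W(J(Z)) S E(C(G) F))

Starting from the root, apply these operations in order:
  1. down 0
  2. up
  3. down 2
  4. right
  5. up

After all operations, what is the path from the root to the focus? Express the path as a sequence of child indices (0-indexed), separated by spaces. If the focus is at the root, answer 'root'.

Step 1 (down 0): focus=N path=0 depth=1 children=['O'] left=[] right=['W', 'S', 'E'] parent=R
Step 2 (up): focus=R path=root depth=0 children=['N', 'W', 'S', 'E'] (at root)
Step 3 (down 2): focus=S path=2 depth=1 children=[] left=['N', 'W'] right=['E'] parent=R
Step 4 (right): focus=E path=3 depth=1 children=['C', 'F'] left=['N', 'W', 'S'] right=[] parent=R
Step 5 (up): focus=R path=root depth=0 children=['N', 'W', 'S', 'E'] (at root)

Answer: root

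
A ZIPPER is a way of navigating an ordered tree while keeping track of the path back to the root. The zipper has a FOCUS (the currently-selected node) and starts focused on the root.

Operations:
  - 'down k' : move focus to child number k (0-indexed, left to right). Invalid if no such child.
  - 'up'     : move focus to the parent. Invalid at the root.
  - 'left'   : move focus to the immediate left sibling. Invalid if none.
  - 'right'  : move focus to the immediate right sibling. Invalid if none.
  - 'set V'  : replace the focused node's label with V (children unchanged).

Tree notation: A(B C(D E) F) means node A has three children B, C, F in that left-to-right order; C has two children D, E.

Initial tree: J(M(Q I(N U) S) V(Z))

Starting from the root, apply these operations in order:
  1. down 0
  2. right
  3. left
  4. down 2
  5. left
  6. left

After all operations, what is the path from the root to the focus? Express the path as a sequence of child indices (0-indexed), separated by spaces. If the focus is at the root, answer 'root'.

Step 1 (down 0): focus=M path=0 depth=1 children=['Q', 'I', 'S'] left=[] right=['V'] parent=J
Step 2 (right): focus=V path=1 depth=1 children=['Z'] left=['M'] right=[] parent=J
Step 3 (left): focus=M path=0 depth=1 children=['Q', 'I', 'S'] left=[] right=['V'] parent=J
Step 4 (down 2): focus=S path=0/2 depth=2 children=[] left=['Q', 'I'] right=[] parent=M
Step 5 (left): focus=I path=0/1 depth=2 children=['N', 'U'] left=['Q'] right=['S'] parent=M
Step 6 (left): focus=Q path=0/0 depth=2 children=[] left=[] right=['I', 'S'] parent=M

Answer: 0 0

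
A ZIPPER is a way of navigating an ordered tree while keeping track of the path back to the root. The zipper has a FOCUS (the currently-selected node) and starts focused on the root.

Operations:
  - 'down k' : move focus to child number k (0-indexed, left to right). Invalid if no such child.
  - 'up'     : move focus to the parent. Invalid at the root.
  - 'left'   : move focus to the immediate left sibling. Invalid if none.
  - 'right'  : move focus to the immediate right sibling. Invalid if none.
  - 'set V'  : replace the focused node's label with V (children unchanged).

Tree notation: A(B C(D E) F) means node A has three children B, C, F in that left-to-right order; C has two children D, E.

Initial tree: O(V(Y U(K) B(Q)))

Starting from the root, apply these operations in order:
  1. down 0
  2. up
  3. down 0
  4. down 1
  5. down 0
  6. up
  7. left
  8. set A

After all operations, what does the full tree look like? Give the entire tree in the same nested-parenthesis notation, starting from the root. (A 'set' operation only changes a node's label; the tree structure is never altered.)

Answer: O(V(A U(K) B(Q)))

Derivation:
Step 1 (down 0): focus=V path=0 depth=1 children=['Y', 'U', 'B'] left=[] right=[] parent=O
Step 2 (up): focus=O path=root depth=0 children=['V'] (at root)
Step 3 (down 0): focus=V path=0 depth=1 children=['Y', 'U', 'B'] left=[] right=[] parent=O
Step 4 (down 1): focus=U path=0/1 depth=2 children=['K'] left=['Y'] right=['B'] parent=V
Step 5 (down 0): focus=K path=0/1/0 depth=3 children=[] left=[] right=[] parent=U
Step 6 (up): focus=U path=0/1 depth=2 children=['K'] left=['Y'] right=['B'] parent=V
Step 7 (left): focus=Y path=0/0 depth=2 children=[] left=[] right=['U', 'B'] parent=V
Step 8 (set A): focus=A path=0/0 depth=2 children=[] left=[] right=['U', 'B'] parent=V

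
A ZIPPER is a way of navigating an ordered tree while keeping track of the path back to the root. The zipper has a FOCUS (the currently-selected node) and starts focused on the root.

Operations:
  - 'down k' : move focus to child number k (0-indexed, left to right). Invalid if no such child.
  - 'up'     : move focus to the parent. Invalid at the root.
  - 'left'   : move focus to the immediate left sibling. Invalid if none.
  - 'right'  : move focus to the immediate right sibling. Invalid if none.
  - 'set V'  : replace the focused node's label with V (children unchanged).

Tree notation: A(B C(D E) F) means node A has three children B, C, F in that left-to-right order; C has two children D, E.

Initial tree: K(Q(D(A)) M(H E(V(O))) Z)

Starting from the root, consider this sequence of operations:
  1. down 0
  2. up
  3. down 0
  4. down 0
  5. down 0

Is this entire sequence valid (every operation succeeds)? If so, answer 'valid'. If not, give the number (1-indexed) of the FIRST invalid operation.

Step 1 (down 0): focus=Q path=0 depth=1 children=['D'] left=[] right=['M', 'Z'] parent=K
Step 2 (up): focus=K path=root depth=0 children=['Q', 'M', 'Z'] (at root)
Step 3 (down 0): focus=Q path=0 depth=1 children=['D'] left=[] right=['M', 'Z'] parent=K
Step 4 (down 0): focus=D path=0/0 depth=2 children=['A'] left=[] right=[] parent=Q
Step 5 (down 0): focus=A path=0/0/0 depth=3 children=[] left=[] right=[] parent=D

Answer: valid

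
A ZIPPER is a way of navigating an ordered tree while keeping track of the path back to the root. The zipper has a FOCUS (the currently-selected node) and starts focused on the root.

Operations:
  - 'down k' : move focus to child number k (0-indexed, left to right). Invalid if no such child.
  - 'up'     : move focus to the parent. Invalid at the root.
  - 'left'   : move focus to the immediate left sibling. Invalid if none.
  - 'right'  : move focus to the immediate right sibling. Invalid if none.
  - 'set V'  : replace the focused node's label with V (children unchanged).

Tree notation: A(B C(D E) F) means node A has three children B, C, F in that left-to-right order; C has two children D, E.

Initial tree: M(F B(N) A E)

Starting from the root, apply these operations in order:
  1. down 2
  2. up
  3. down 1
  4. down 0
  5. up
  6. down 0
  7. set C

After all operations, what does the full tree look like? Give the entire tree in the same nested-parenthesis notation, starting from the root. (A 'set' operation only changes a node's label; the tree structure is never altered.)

Step 1 (down 2): focus=A path=2 depth=1 children=[] left=['F', 'B'] right=['E'] parent=M
Step 2 (up): focus=M path=root depth=0 children=['F', 'B', 'A', 'E'] (at root)
Step 3 (down 1): focus=B path=1 depth=1 children=['N'] left=['F'] right=['A', 'E'] parent=M
Step 4 (down 0): focus=N path=1/0 depth=2 children=[] left=[] right=[] parent=B
Step 5 (up): focus=B path=1 depth=1 children=['N'] left=['F'] right=['A', 'E'] parent=M
Step 6 (down 0): focus=N path=1/0 depth=2 children=[] left=[] right=[] parent=B
Step 7 (set C): focus=C path=1/0 depth=2 children=[] left=[] right=[] parent=B

Answer: M(F B(C) A E)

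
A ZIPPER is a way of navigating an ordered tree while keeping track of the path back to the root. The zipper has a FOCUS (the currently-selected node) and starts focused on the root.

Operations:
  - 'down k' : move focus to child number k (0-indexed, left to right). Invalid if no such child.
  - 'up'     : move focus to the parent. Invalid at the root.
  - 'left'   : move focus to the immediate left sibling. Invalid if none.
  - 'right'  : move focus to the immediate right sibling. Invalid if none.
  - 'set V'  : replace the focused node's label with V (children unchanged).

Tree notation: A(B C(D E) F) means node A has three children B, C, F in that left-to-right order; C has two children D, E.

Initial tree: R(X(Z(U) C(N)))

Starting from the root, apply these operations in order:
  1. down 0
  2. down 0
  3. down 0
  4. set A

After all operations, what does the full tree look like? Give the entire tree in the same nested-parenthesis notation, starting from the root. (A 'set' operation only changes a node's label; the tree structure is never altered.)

Answer: R(X(Z(A) C(N)))

Derivation:
Step 1 (down 0): focus=X path=0 depth=1 children=['Z', 'C'] left=[] right=[] parent=R
Step 2 (down 0): focus=Z path=0/0 depth=2 children=['U'] left=[] right=['C'] parent=X
Step 3 (down 0): focus=U path=0/0/0 depth=3 children=[] left=[] right=[] parent=Z
Step 4 (set A): focus=A path=0/0/0 depth=3 children=[] left=[] right=[] parent=Z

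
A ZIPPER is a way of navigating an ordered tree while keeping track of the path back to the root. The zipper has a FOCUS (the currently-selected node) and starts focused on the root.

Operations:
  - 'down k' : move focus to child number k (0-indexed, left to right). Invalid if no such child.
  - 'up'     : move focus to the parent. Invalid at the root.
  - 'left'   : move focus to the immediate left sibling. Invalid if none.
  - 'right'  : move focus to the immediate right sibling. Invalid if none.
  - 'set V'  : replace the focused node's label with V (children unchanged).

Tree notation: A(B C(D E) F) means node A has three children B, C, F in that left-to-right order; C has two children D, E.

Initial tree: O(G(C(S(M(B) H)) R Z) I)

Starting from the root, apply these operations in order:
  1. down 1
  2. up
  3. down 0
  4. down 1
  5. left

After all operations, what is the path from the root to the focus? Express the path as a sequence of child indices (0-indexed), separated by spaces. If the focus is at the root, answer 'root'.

Step 1 (down 1): focus=I path=1 depth=1 children=[] left=['G'] right=[] parent=O
Step 2 (up): focus=O path=root depth=0 children=['G', 'I'] (at root)
Step 3 (down 0): focus=G path=0 depth=1 children=['C', 'R', 'Z'] left=[] right=['I'] parent=O
Step 4 (down 1): focus=R path=0/1 depth=2 children=[] left=['C'] right=['Z'] parent=G
Step 5 (left): focus=C path=0/0 depth=2 children=['S'] left=[] right=['R', 'Z'] parent=G

Answer: 0 0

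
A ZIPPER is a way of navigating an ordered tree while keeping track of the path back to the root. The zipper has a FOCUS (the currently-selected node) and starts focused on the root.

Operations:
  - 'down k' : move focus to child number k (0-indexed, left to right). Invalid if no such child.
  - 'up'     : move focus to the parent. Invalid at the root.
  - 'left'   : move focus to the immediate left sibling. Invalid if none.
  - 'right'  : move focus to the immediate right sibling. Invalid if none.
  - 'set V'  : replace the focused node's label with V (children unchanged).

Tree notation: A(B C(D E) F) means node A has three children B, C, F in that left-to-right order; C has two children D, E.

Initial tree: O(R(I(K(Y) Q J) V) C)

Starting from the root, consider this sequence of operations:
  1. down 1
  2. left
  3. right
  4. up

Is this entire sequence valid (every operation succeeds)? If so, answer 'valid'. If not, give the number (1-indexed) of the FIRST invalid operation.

Step 1 (down 1): focus=C path=1 depth=1 children=[] left=['R'] right=[] parent=O
Step 2 (left): focus=R path=0 depth=1 children=['I', 'V'] left=[] right=['C'] parent=O
Step 3 (right): focus=C path=1 depth=1 children=[] left=['R'] right=[] parent=O
Step 4 (up): focus=O path=root depth=0 children=['R', 'C'] (at root)

Answer: valid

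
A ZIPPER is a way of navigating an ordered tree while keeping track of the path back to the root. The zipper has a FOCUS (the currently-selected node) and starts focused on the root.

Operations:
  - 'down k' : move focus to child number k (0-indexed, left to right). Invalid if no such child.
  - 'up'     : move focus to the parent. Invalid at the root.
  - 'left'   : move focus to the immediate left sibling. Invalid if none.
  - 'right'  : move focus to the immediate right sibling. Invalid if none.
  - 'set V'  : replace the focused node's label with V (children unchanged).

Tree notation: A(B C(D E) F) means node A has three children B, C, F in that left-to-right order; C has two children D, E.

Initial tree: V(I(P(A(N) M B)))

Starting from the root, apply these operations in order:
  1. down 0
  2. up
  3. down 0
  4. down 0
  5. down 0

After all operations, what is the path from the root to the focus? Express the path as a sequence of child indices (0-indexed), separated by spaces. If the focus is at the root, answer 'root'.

Answer: 0 0 0

Derivation:
Step 1 (down 0): focus=I path=0 depth=1 children=['P'] left=[] right=[] parent=V
Step 2 (up): focus=V path=root depth=0 children=['I'] (at root)
Step 3 (down 0): focus=I path=0 depth=1 children=['P'] left=[] right=[] parent=V
Step 4 (down 0): focus=P path=0/0 depth=2 children=['A', 'M', 'B'] left=[] right=[] parent=I
Step 5 (down 0): focus=A path=0/0/0 depth=3 children=['N'] left=[] right=['M', 'B'] parent=P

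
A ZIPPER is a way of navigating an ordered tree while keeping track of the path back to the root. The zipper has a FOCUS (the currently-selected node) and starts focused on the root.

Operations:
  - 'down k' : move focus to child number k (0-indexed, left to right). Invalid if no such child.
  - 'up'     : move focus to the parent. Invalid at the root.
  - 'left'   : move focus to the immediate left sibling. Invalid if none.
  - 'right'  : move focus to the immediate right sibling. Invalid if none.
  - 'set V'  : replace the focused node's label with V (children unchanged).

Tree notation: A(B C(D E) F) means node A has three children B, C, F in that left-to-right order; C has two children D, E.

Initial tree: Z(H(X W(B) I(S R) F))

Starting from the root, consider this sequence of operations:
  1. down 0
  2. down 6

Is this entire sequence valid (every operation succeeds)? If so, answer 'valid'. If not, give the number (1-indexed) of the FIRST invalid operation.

Answer: 2

Derivation:
Step 1 (down 0): focus=H path=0 depth=1 children=['X', 'W', 'I', 'F'] left=[] right=[] parent=Z
Step 2 (down 6): INVALID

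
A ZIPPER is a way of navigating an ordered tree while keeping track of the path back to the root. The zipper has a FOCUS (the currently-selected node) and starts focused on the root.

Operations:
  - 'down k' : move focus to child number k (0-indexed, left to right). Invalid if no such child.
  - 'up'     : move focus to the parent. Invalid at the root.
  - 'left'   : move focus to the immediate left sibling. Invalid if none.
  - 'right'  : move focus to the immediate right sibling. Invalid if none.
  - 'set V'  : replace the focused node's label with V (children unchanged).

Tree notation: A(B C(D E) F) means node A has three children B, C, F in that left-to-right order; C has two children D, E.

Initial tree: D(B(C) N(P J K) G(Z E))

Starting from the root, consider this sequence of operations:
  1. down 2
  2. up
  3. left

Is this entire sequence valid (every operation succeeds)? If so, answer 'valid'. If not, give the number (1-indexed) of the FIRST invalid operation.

Answer: 3

Derivation:
Step 1 (down 2): focus=G path=2 depth=1 children=['Z', 'E'] left=['B', 'N'] right=[] parent=D
Step 2 (up): focus=D path=root depth=0 children=['B', 'N', 'G'] (at root)
Step 3 (left): INVALID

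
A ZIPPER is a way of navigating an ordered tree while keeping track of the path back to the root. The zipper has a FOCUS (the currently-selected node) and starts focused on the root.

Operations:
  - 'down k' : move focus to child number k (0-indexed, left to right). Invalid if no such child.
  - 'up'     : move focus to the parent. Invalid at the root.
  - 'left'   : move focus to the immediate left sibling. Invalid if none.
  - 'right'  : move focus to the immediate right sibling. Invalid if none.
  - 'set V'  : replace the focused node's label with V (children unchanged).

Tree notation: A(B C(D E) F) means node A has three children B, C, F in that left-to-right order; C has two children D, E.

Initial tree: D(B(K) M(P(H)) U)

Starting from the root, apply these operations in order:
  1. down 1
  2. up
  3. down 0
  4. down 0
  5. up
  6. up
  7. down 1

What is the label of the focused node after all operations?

Answer: M

Derivation:
Step 1 (down 1): focus=M path=1 depth=1 children=['P'] left=['B'] right=['U'] parent=D
Step 2 (up): focus=D path=root depth=0 children=['B', 'M', 'U'] (at root)
Step 3 (down 0): focus=B path=0 depth=1 children=['K'] left=[] right=['M', 'U'] parent=D
Step 4 (down 0): focus=K path=0/0 depth=2 children=[] left=[] right=[] parent=B
Step 5 (up): focus=B path=0 depth=1 children=['K'] left=[] right=['M', 'U'] parent=D
Step 6 (up): focus=D path=root depth=0 children=['B', 'M', 'U'] (at root)
Step 7 (down 1): focus=M path=1 depth=1 children=['P'] left=['B'] right=['U'] parent=D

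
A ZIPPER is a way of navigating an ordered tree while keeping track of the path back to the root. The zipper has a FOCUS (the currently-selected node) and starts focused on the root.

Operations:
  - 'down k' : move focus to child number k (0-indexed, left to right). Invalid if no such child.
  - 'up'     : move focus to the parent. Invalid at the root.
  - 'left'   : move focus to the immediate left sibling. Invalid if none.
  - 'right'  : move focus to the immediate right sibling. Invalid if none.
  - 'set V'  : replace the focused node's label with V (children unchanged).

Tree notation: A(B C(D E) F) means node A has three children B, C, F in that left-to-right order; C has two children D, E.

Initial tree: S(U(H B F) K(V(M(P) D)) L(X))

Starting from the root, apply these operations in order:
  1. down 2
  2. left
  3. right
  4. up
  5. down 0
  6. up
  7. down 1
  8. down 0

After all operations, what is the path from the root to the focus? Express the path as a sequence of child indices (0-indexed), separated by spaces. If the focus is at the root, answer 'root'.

Step 1 (down 2): focus=L path=2 depth=1 children=['X'] left=['U', 'K'] right=[] parent=S
Step 2 (left): focus=K path=1 depth=1 children=['V'] left=['U'] right=['L'] parent=S
Step 3 (right): focus=L path=2 depth=1 children=['X'] left=['U', 'K'] right=[] parent=S
Step 4 (up): focus=S path=root depth=0 children=['U', 'K', 'L'] (at root)
Step 5 (down 0): focus=U path=0 depth=1 children=['H', 'B', 'F'] left=[] right=['K', 'L'] parent=S
Step 6 (up): focus=S path=root depth=0 children=['U', 'K', 'L'] (at root)
Step 7 (down 1): focus=K path=1 depth=1 children=['V'] left=['U'] right=['L'] parent=S
Step 8 (down 0): focus=V path=1/0 depth=2 children=['M', 'D'] left=[] right=[] parent=K

Answer: 1 0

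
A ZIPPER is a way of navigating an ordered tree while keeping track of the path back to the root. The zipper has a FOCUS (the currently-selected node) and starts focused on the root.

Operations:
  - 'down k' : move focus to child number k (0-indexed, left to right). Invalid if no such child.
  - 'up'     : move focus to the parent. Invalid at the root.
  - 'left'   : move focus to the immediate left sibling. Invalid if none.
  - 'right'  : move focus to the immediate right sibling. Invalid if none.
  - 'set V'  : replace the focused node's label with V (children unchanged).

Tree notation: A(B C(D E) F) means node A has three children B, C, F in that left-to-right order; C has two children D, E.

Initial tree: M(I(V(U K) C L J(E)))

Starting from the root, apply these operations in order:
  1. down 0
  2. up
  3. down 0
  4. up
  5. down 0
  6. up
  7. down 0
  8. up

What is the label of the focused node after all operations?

Step 1 (down 0): focus=I path=0 depth=1 children=['V', 'C', 'L', 'J'] left=[] right=[] parent=M
Step 2 (up): focus=M path=root depth=0 children=['I'] (at root)
Step 3 (down 0): focus=I path=0 depth=1 children=['V', 'C', 'L', 'J'] left=[] right=[] parent=M
Step 4 (up): focus=M path=root depth=0 children=['I'] (at root)
Step 5 (down 0): focus=I path=0 depth=1 children=['V', 'C', 'L', 'J'] left=[] right=[] parent=M
Step 6 (up): focus=M path=root depth=0 children=['I'] (at root)
Step 7 (down 0): focus=I path=0 depth=1 children=['V', 'C', 'L', 'J'] left=[] right=[] parent=M
Step 8 (up): focus=M path=root depth=0 children=['I'] (at root)

Answer: M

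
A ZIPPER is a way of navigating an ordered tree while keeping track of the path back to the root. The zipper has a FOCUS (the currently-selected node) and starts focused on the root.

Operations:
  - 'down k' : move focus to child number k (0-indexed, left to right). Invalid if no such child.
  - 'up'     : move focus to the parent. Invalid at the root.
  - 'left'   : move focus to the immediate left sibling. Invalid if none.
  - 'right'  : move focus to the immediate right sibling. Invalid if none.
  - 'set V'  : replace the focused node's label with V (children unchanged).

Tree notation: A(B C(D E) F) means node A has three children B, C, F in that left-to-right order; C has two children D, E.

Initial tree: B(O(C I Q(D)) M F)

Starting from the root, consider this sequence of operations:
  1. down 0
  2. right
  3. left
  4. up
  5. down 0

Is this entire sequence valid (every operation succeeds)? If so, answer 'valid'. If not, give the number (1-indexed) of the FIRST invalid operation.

Step 1 (down 0): focus=O path=0 depth=1 children=['C', 'I', 'Q'] left=[] right=['M', 'F'] parent=B
Step 2 (right): focus=M path=1 depth=1 children=[] left=['O'] right=['F'] parent=B
Step 3 (left): focus=O path=0 depth=1 children=['C', 'I', 'Q'] left=[] right=['M', 'F'] parent=B
Step 4 (up): focus=B path=root depth=0 children=['O', 'M', 'F'] (at root)
Step 5 (down 0): focus=O path=0 depth=1 children=['C', 'I', 'Q'] left=[] right=['M', 'F'] parent=B

Answer: valid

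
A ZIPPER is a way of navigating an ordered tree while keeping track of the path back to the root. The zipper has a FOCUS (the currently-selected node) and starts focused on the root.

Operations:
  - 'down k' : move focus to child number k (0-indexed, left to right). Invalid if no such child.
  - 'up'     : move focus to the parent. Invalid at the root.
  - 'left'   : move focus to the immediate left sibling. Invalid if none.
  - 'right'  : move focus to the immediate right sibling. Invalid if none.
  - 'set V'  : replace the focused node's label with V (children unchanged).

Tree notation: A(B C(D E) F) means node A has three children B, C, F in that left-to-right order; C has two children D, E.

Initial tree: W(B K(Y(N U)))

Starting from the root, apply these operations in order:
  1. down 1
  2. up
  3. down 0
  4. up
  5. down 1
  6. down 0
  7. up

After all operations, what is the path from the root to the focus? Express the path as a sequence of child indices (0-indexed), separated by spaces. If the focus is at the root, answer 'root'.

Answer: 1

Derivation:
Step 1 (down 1): focus=K path=1 depth=1 children=['Y'] left=['B'] right=[] parent=W
Step 2 (up): focus=W path=root depth=0 children=['B', 'K'] (at root)
Step 3 (down 0): focus=B path=0 depth=1 children=[] left=[] right=['K'] parent=W
Step 4 (up): focus=W path=root depth=0 children=['B', 'K'] (at root)
Step 5 (down 1): focus=K path=1 depth=1 children=['Y'] left=['B'] right=[] parent=W
Step 6 (down 0): focus=Y path=1/0 depth=2 children=['N', 'U'] left=[] right=[] parent=K
Step 7 (up): focus=K path=1 depth=1 children=['Y'] left=['B'] right=[] parent=W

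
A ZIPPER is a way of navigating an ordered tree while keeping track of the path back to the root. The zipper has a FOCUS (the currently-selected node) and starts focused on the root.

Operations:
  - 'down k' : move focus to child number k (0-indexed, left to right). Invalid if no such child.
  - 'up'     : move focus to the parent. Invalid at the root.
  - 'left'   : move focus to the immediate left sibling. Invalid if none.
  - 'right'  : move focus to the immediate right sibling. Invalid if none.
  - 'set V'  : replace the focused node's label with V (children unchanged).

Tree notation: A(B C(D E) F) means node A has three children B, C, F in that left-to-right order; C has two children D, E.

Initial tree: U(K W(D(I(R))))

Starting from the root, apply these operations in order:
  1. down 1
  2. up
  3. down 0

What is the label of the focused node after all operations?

Answer: K

Derivation:
Step 1 (down 1): focus=W path=1 depth=1 children=['D'] left=['K'] right=[] parent=U
Step 2 (up): focus=U path=root depth=0 children=['K', 'W'] (at root)
Step 3 (down 0): focus=K path=0 depth=1 children=[] left=[] right=['W'] parent=U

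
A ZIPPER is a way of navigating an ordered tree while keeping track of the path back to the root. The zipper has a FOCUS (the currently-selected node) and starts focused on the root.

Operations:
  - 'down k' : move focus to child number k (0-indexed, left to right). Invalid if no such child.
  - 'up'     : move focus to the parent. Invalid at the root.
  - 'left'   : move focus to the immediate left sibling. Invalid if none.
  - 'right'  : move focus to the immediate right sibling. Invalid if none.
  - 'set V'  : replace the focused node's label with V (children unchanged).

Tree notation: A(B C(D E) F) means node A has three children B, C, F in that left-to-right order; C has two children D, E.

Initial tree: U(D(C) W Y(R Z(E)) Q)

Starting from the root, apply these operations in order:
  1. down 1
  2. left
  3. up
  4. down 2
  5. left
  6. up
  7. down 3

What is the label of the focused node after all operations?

Step 1 (down 1): focus=W path=1 depth=1 children=[] left=['D'] right=['Y', 'Q'] parent=U
Step 2 (left): focus=D path=0 depth=1 children=['C'] left=[] right=['W', 'Y', 'Q'] parent=U
Step 3 (up): focus=U path=root depth=0 children=['D', 'W', 'Y', 'Q'] (at root)
Step 4 (down 2): focus=Y path=2 depth=1 children=['R', 'Z'] left=['D', 'W'] right=['Q'] parent=U
Step 5 (left): focus=W path=1 depth=1 children=[] left=['D'] right=['Y', 'Q'] parent=U
Step 6 (up): focus=U path=root depth=0 children=['D', 'W', 'Y', 'Q'] (at root)
Step 7 (down 3): focus=Q path=3 depth=1 children=[] left=['D', 'W', 'Y'] right=[] parent=U

Answer: Q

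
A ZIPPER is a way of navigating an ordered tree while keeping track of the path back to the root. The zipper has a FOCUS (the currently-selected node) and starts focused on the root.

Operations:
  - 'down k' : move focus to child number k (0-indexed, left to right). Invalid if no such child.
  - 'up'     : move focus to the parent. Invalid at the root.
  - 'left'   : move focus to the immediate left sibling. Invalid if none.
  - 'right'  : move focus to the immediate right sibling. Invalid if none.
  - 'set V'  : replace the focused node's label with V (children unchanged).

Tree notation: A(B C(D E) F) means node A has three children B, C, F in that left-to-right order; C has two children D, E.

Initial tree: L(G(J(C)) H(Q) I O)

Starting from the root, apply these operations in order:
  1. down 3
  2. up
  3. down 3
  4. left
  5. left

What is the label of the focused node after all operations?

Step 1 (down 3): focus=O path=3 depth=1 children=[] left=['G', 'H', 'I'] right=[] parent=L
Step 2 (up): focus=L path=root depth=0 children=['G', 'H', 'I', 'O'] (at root)
Step 3 (down 3): focus=O path=3 depth=1 children=[] left=['G', 'H', 'I'] right=[] parent=L
Step 4 (left): focus=I path=2 depth=1 children=[] left=['G', 'H'] right=['O'] parent=L
Step 5 (left): focus=H path=1 depth=1 children=['Q'] left=['G'] right=['I', 'O'] parent=L

Answer: H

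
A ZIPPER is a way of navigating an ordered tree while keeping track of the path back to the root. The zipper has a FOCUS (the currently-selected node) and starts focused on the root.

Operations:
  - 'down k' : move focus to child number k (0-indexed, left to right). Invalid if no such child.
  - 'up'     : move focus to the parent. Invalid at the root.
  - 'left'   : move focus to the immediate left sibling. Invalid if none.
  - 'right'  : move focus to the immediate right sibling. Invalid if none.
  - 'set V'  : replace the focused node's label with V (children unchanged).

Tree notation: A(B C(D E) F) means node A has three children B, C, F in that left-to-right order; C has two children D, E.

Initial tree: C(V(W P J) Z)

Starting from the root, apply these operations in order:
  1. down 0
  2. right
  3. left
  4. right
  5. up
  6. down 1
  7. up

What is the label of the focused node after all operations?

Answer: C

Derivation:
Step 1 (down 0): focus=V path=0 depth=1 children=['W', 'P', 'J'] left=[] right=['Z'] parent=C
Step 2 (right): focus=Z path=1 depth=1 children=[] left=['V'] right=[] parent=C
Step 3 (left): focus=V path=0 depth=1 children=['W', 'P', 'J'] left=[] right=['Z'] parent=C
Step 4 (right): focus=Z path=1 depth=1 children=[] left=['V'] right=[] parent=C
Step 5 (up): focus=C path=root depth=0 children=['V', 'Z'] (at root)
Step 6 (down 1): focus=Z path=1 depth=1 children=[] left=['V'] right=[] parent=C
Step 7 (up): focus=C path=root depth=0 children=['V', 'Z'] (at root)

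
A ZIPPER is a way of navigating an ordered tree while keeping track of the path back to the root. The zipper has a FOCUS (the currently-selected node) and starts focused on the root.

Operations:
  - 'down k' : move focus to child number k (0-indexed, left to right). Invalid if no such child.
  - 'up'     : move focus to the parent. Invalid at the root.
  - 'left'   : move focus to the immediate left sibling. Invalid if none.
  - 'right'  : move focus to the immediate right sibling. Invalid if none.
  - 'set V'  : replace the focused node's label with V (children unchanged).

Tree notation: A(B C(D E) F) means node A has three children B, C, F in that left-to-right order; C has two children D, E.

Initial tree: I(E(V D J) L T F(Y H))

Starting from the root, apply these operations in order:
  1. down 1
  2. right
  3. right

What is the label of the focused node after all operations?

Step 1 (down 1): focus=L path=1 depth=1 children=[] left=['E'] right=['T', 'F'] parent=I
Step 2 (right): focus=T path=2 depth=1 children=[] left=['E', 'L'] right=['F'] parent=I
Step 3 (right): focus=F path=3 depth=1 children=['Y', 'H'] left=['E', 'L', 'T'] right=[] parent=I

Answer: F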